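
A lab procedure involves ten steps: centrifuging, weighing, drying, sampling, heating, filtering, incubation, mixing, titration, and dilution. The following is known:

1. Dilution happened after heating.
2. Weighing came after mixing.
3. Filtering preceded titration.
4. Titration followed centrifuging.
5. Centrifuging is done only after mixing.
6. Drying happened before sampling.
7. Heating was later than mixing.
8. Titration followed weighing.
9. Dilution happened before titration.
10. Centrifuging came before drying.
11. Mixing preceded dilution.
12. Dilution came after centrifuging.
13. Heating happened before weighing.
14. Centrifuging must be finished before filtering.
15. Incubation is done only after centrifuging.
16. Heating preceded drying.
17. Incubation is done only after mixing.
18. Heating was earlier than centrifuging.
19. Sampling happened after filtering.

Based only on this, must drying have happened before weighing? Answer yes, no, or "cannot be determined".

cannot be determined

No chain of stated constraints runs from drying to weighing, and none runs from weighing to drying either.
So the relative order of drying and weighing is not fixed by the given facts.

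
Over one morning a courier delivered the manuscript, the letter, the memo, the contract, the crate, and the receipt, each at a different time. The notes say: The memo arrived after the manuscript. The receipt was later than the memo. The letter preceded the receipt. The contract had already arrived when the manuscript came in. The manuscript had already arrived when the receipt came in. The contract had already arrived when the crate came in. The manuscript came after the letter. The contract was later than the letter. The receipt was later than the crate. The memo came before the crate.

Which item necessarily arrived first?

The letter has a chain of constraints placing it before every other item, so the letter must be first.

the letter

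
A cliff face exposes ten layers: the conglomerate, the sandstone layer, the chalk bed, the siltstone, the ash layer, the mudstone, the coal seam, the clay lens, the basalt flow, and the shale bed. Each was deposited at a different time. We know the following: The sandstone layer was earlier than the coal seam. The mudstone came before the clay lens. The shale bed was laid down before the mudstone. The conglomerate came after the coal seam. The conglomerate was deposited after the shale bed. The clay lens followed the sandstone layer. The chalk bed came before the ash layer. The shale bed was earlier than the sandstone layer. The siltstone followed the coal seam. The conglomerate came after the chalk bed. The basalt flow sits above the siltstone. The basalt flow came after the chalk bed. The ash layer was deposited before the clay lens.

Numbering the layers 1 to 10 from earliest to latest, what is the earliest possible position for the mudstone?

2

The shale bed must come before the mudstone — 1 forced predecessor.
Nothing else is forced ahead of the mudstone, so its earliest slot is position 1 + 1 = 2.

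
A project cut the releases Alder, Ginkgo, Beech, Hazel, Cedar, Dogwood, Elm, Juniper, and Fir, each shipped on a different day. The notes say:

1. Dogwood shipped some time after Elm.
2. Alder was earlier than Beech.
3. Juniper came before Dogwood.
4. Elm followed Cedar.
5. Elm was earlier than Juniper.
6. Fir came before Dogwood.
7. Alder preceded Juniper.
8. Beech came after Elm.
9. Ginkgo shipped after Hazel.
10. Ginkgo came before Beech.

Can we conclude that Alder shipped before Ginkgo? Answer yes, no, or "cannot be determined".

No chain of stated constraints runs from Alder to Ginkgo, and none runs from Ginkgo to Alder either.
So the relative order of Alder and Ginkgo is not fixed by the given facts.

cannot be determined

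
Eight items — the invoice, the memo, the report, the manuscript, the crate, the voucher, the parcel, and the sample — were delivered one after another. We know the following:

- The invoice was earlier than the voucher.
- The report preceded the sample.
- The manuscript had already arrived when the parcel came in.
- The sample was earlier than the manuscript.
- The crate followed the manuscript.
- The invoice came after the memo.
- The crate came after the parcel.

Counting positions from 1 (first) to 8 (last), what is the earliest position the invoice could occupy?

The memo must come before the invoice — 1 forced predecessor.
Nothing else is forced ahead of the invoice, so its earliest slot is position 1 + 1 = 2.

2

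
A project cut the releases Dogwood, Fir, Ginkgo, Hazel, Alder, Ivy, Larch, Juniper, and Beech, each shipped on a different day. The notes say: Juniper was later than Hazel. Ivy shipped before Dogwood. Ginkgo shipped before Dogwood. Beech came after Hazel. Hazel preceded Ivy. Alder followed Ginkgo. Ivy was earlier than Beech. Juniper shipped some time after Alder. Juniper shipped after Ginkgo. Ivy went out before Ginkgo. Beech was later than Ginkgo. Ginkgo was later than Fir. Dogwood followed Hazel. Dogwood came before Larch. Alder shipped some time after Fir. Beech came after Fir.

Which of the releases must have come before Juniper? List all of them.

Directly stated before Juniper: Alder, Ginkgo, and Hazel.
Fir reaches Juniper via Fir → Ginkgo → Juniper.
Ivy reaches Juniper via Ivy → Ginkgo → Juniper.

Alder, Fir, Ginkgo, Hazel, Ivy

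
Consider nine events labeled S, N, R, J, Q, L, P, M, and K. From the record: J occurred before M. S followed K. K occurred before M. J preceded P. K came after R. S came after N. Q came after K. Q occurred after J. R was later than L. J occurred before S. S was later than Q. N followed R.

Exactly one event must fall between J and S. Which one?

Q

Tracing the constraints gives J → Q → S, so Q sits after J and before S.
No other event is forced both after J and before S.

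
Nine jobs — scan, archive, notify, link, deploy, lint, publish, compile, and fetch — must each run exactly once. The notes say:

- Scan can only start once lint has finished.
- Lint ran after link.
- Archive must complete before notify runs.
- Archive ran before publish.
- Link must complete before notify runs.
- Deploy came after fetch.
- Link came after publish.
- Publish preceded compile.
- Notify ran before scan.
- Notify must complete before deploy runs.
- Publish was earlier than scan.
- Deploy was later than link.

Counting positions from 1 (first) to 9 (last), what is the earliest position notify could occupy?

Archive, link, and publish must all come before notify — 3 forced predecessors.
Nothing else is forced ahead of notify, so its earliest slot is position 3 + 1 = 4.

4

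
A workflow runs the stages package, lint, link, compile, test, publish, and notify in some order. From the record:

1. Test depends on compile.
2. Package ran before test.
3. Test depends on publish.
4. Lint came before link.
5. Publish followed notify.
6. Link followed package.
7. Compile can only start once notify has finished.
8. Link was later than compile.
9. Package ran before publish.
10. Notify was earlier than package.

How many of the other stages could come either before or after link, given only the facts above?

2

Forced before link: compile, lint, notify, and package.
That leaves publish and test with no forced order relative to link — 2.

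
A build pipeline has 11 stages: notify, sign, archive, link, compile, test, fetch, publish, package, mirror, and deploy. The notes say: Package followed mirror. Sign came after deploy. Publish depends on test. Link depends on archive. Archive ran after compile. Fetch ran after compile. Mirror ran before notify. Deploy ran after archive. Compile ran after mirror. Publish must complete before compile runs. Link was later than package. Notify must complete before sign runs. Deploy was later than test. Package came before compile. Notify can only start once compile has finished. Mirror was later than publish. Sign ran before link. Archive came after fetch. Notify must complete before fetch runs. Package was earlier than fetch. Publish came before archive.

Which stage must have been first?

test

Test has a chain of constraints placing it before every other stage, so test must be first.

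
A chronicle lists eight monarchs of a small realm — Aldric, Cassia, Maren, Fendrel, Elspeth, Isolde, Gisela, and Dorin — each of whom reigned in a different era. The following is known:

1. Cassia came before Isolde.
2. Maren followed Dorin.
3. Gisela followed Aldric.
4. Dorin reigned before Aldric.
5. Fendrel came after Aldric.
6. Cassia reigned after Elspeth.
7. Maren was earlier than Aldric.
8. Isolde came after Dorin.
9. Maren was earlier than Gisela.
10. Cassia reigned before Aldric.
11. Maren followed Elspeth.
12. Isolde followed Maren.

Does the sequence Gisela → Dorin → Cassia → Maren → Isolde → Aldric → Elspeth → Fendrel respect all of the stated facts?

no

The constraints require Aldric before Gisela, but in the proposed sequence Gisela appears ahead of Aldric. That one violation is enough.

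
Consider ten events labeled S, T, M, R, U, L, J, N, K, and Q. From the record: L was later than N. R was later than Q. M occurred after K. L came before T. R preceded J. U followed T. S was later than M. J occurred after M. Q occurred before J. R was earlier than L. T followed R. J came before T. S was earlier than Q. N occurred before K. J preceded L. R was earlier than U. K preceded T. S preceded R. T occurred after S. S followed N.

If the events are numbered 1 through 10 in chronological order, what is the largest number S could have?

S must come before J, L, Q, R, T, and U — 6 events forced after it.
Everything else can be placed before S in some valid order, so S can sit as late as position 10 − 6 = 4.

4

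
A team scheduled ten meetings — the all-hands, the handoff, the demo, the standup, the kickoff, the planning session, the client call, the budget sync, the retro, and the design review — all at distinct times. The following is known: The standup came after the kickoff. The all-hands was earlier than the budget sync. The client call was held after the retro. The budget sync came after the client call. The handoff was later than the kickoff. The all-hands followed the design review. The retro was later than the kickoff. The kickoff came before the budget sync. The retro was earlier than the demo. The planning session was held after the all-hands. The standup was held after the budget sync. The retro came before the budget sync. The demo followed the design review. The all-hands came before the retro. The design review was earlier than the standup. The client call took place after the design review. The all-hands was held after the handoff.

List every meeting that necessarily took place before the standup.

Directly stated before the standup: the budget sync, the design review, and the kickoff.
The all-hands reaches the standup via the all-hands → the budget sync → the standup.
The client call reaches the standup via the client call → the budget sync → the standup.
The handoff reaches the standup via the handoff → the all-hands → the budget sync → the standup.
Likewise the retro reaches the standup by chaining the stated constraints.
No chain forces the demo (or any of the others) ahead of the standup.

the all-hands, the budget sync, the client call, the design review, the handoff, the kickoff, the retro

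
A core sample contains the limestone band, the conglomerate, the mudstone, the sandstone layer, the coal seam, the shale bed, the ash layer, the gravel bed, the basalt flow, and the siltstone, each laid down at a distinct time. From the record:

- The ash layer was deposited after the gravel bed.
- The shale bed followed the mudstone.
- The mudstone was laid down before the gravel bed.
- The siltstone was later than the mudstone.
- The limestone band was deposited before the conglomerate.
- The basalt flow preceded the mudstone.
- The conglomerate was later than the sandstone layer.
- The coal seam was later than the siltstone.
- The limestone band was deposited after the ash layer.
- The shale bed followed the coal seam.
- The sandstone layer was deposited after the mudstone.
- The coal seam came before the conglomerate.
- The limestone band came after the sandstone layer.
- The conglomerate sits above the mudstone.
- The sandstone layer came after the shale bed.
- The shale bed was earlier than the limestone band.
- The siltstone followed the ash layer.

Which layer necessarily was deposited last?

Every other layer has a chain of constraints placing it before the conglomerate, so the conglomerate is last.

the conglomerate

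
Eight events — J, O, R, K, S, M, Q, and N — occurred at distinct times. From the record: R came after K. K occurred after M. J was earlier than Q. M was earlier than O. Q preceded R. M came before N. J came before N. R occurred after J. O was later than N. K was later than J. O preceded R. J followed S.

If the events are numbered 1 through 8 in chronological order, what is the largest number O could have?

O must come before R — 1 event forced after it.
Everything else can be placed before O in some valid order, so O can sit as late as position 8 − 1 = 7.

7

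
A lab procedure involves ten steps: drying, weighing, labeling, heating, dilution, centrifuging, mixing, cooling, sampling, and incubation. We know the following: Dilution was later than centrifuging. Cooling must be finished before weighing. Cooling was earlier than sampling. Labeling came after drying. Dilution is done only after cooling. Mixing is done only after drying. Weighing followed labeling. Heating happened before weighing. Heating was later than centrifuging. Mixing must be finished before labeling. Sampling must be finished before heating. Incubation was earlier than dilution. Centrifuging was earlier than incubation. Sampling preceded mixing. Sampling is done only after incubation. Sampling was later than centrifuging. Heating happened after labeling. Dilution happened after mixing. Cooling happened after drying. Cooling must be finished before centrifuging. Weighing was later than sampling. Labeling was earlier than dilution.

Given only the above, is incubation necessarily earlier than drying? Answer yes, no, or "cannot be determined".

Tracing the constraints gives drying → cooling → centrifuging → incubation, so drying must come before incubation.
That means incubation cannot be before drying.

no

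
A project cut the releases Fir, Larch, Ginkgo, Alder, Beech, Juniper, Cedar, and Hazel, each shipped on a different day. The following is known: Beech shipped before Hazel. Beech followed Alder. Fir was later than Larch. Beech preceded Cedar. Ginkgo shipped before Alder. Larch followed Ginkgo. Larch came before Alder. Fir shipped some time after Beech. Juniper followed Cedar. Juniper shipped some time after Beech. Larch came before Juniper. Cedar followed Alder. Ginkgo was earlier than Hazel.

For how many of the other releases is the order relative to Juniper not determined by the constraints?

Forced before Juniper: Alder, Beech, Cedar, Ginkgo, and Larch.
That leaves Fir and Hazel with no forced order relative to Juniper — 2.

2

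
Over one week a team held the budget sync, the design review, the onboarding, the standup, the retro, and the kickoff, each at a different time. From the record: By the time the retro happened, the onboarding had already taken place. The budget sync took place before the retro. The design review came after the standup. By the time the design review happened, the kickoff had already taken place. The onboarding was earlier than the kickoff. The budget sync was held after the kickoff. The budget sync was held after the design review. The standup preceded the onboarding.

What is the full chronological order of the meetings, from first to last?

the standup, the onboarding, the kickoff, the design review, the budget sync, the retro

The constraints fix every adjacent pair, so only one ordering works:
the standup → the onboarding → the kickoff → the design review → the budget sync → the retro.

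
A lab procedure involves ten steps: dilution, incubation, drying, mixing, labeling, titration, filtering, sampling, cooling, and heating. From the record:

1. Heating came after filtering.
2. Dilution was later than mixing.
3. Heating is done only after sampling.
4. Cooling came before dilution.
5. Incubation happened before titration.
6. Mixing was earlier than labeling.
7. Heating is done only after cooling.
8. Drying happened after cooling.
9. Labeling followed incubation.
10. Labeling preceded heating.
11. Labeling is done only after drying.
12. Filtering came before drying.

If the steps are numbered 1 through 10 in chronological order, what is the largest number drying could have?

8

Drying must come before heating and labeling — 2 steps forced after it.
Everything else can be placed before drying in some valid order, so drying can sit as late as position 10 − 2 = 8.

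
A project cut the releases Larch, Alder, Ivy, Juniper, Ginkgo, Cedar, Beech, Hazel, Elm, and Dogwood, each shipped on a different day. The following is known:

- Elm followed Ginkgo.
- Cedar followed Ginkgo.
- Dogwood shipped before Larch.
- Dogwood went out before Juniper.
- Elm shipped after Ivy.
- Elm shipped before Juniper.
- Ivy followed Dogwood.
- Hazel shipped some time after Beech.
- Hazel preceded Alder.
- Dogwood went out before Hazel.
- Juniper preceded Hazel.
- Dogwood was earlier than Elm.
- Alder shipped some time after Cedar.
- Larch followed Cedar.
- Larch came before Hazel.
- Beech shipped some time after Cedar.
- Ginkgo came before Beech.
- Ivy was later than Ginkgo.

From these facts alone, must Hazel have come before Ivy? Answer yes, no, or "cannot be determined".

Tracing the constraints gives Ivy → Elm → Juniper → Hazel, so Ivy must come before Hazel.
That means Hazel cannot be before Ivy.

no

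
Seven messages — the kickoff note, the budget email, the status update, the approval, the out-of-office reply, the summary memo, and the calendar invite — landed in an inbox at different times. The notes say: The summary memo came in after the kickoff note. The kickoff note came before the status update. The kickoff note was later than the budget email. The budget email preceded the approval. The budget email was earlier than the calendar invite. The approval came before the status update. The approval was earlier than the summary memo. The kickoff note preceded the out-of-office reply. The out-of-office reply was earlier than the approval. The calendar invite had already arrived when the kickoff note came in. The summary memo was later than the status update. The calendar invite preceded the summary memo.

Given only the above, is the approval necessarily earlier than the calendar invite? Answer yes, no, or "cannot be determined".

Tracing the constraints gives the calendar invite → the kickoff note → the out-of-office reply → the approval, so the calendar invite must come before the approval.
That means the approval cannot be before the calendar invite.

no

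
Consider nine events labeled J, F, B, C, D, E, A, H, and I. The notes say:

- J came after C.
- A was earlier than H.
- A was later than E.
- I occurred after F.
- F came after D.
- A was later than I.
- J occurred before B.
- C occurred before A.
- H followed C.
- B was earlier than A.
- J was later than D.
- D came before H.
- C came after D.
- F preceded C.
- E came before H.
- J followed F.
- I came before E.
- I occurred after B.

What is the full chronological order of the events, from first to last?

D, F, C, J, B, I, E, A, H

The constraints fix every adjacent pair, so only one ordering works:
D → F → C → J → B → I → E → A → H.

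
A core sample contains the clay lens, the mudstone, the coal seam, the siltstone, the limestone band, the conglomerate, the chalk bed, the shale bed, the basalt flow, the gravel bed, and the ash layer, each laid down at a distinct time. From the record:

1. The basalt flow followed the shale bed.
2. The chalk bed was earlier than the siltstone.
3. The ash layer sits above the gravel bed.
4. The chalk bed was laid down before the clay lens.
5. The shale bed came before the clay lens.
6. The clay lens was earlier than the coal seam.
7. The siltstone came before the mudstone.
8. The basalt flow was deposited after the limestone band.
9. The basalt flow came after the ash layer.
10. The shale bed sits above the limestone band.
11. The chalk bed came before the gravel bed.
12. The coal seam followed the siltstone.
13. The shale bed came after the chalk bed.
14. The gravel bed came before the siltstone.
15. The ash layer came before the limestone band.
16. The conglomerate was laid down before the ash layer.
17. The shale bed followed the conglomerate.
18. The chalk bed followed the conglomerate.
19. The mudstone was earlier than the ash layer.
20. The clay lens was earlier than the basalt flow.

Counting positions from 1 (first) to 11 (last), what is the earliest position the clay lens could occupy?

The ash layer, the chalk bed, the conglomerate, the gravel bed, the limestone band, the mudstone, the shale bed, and the siltstone must all come before the clay lens — 8 forced predecessors.
Nothing else is forced ahead of the clay lens, so its earliest slot is position 8 + 1 = 9.

9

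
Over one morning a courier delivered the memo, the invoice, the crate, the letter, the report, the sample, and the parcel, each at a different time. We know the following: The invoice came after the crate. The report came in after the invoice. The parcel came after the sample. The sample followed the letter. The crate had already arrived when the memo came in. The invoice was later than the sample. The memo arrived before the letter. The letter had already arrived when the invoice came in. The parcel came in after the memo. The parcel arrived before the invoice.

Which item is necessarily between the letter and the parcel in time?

Tracing the constraints gives the letter → the sample → the parcel, so the sample sits after the letter and before the parcel.
No other item is forced both after the letter and before the parcel.

the sample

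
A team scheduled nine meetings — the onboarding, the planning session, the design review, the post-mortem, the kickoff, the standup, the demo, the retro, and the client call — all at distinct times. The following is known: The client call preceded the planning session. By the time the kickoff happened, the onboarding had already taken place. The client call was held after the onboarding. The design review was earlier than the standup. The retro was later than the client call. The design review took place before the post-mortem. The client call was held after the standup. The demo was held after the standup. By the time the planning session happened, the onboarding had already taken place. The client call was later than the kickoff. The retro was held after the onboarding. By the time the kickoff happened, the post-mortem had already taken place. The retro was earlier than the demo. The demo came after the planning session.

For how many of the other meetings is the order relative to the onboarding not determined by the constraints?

Forced after the onboarding: the client call, the demo, the kickoff, the planning session, and the retro.
That leaves the design review, the post-mortem, and the standup with no forced order relative to the onboarding — 3.

3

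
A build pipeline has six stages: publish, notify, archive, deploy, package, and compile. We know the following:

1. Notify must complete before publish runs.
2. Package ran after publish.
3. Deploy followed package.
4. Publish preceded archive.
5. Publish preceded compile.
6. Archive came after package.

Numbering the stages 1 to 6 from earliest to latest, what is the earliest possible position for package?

Notify and publish must both come before package — 2 forced predecessors.
Nothing else is forced ahead of package, so its earliest slot is position 2 + 1 = 3.

3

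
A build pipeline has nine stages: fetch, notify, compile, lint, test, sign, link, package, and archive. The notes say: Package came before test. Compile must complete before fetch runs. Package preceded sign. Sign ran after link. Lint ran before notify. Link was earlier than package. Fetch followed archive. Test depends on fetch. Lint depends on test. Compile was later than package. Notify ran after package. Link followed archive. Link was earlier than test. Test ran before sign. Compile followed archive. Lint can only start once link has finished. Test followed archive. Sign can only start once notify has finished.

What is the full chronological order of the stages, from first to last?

archive, link, package, compile, fetch, test, lint, notify, sign

The constraints fix every adjacent pair, so only one ordering works:
archive → link → package → compile → fetch → test → lint → notify → sign.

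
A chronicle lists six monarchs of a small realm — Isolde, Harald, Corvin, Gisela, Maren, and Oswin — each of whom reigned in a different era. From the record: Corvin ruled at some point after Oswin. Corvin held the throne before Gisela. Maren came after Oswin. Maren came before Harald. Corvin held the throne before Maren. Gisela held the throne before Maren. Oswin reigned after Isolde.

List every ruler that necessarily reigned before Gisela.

Directly stated before Gisela: Corvin.
Isolde reaches Gisela via Isolde → Oswin → Corvin → Gisela.
Oswin reaches Gisela via Oswin → Corvin → Gisela.

Corvin, Isolde, Oswin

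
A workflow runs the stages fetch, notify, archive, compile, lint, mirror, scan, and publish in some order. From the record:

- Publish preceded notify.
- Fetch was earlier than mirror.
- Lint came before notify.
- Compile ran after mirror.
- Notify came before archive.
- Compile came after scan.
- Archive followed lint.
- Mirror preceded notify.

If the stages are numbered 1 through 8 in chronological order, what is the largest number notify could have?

Notify must come before archive — 1 stage forced after it.
Everything else can be placed before notify in some valid order, so notify can sit as late as position 8 − 1 = 7.

7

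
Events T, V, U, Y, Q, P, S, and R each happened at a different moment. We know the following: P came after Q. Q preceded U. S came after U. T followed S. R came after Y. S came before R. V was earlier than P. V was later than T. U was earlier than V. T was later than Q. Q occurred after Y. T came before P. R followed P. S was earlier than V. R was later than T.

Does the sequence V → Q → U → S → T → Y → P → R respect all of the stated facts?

no

The constraints require U before V, but in the proposed sequence V appears ahead of U. That one violation is enough.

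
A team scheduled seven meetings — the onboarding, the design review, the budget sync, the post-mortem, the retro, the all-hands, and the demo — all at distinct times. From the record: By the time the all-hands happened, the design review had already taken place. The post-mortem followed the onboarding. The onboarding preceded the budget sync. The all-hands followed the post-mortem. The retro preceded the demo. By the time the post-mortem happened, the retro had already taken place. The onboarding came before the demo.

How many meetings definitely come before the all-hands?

Directly stated before the all-hands: the design review and the post-mortem.
The onboarding reaches the all-hands via the onboarding → the post-mortem → the all-hands.
The retro reaches the all-hands via the retro → the post-mortem → the all-hands.
That's the design review, the onboarding, the post-mortem, and the retro — 4 in all.

4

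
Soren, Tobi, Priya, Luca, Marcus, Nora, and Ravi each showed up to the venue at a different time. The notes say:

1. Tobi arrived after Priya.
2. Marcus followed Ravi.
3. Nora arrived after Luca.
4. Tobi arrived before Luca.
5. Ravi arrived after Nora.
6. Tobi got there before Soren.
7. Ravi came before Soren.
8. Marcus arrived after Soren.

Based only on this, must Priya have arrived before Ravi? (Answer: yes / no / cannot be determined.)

Chain the constraints: Priya → Tobi → Luca → Nora → Ravi. Each link is directly stated, so Priya comes before Ravi.

yes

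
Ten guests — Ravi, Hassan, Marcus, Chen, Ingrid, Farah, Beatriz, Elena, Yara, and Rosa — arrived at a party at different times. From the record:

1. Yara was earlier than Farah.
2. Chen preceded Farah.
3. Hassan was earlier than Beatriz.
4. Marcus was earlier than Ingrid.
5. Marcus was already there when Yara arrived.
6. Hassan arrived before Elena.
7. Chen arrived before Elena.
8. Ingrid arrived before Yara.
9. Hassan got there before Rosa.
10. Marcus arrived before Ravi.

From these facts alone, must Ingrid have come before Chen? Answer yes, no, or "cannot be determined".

No chain of stated constraints runs from Ingrid to Chen, and none runs from Chen to Ingrid either.
So the relative order of Ingrid and Chen is not fixed by the given facts.

cannot be determined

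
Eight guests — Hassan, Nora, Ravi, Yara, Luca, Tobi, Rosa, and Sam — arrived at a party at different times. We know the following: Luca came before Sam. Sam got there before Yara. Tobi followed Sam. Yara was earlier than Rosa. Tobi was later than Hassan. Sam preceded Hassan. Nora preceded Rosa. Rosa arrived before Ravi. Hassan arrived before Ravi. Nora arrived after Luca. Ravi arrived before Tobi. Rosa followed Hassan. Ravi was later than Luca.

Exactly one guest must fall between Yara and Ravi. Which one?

Rosa

Tracing the constraints gives Yara → Rosa → Ravi, so Rosa sits after Yara and before Ravi.
No other guest is forced both after Yara and before Ravi.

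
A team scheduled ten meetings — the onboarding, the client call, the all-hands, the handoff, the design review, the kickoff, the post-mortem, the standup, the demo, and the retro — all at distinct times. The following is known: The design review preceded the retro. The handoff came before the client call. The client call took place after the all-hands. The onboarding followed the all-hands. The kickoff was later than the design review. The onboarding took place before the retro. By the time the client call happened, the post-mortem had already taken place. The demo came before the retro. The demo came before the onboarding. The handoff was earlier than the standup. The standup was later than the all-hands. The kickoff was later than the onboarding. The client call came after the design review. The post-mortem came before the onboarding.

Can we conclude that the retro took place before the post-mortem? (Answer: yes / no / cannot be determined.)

no

Tracing the constraints gives the post-mortem → the onboarding → the retro, so the post-mortem must come before the retro.
That means the retro cannot be before the post-mortem.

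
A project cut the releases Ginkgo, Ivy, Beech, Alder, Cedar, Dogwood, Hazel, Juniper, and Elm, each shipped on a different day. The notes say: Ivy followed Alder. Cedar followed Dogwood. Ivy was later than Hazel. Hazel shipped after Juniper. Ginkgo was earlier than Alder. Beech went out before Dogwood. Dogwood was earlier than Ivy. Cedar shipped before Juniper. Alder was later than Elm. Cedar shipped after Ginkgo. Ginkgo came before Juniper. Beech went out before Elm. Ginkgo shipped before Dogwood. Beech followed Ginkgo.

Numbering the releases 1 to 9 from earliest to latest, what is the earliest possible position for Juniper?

Beech, Cedar, Dogwood, and Ginkgo must all come before Juniper — 4 forced predecessors.
Nothing else is forced ahead of Juniper, so its earliest slot is position 4 + 1 = 5.

5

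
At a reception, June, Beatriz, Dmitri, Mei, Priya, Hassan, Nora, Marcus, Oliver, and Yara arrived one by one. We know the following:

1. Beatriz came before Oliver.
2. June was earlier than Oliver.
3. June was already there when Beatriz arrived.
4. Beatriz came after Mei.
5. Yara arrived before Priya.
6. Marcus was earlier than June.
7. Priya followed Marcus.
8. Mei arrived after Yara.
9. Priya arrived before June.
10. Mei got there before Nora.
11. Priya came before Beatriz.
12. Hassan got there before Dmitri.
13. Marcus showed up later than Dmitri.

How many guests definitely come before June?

Directly stated before June: Marcus and Priya.
Dmitri reaches June via Dmitri → Marcus → June.
Hassan reaches June via Hassan → Dmitri → Marcus → June.
Yara reaches June via Yara → Priya → June.
No chain forces Oliver (or any of the others) ahead of June.
That's Dmitri, Hassan, Marcus, Priya, and Yara — 5 in all.

5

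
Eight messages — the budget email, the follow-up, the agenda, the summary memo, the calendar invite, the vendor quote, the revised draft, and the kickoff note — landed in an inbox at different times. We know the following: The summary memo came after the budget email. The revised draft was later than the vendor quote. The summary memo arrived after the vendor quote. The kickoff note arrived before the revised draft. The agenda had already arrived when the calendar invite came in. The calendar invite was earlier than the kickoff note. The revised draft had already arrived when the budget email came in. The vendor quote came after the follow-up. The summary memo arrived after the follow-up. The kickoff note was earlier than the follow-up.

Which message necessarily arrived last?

the summary memo

Every other message has a chain of constraints placing it before the summary memo, so the summary memo is last.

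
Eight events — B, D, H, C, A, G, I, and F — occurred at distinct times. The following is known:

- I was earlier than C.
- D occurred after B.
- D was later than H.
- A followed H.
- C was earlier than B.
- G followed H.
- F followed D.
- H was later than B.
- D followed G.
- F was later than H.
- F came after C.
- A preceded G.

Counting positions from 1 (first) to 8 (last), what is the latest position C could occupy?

2

C must come before A, B, D, F, G, and H — 6 events forced after it.
Everything else can be placed before C in some valid order, so C can sit as late as position 8 − 6 = 2.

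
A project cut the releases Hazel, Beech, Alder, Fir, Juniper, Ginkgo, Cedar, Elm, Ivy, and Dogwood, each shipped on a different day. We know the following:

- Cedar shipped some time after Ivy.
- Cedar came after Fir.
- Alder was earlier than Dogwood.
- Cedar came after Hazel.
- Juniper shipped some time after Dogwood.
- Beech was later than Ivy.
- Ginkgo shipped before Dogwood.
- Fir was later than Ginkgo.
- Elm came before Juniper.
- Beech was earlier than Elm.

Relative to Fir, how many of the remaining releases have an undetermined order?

Forced before Fir: Ginkgo; forced after Fir: Cedar.
That leaves Alder, Beech, Dogwood, Elm, Hazel, Ivy, and Juniper with no forced order relative to Fir — 7.

7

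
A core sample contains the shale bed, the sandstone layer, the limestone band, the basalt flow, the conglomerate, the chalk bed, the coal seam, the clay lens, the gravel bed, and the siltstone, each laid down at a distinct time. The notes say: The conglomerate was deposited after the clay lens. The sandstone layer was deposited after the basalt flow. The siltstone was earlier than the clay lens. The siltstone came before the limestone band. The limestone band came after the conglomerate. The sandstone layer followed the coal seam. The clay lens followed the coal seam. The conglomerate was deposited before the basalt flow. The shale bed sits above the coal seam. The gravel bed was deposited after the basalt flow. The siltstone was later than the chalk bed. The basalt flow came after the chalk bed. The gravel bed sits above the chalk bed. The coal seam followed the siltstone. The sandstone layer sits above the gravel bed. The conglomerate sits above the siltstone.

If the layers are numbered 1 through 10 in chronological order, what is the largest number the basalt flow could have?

8

The basalt flow must come before the gravel bed and the sandstone layer — 2 layers forced after it.
Everything else can be placed before the basalt flow in some valid order, so the basalt flow can sit as late as position 10 − 2 = 8.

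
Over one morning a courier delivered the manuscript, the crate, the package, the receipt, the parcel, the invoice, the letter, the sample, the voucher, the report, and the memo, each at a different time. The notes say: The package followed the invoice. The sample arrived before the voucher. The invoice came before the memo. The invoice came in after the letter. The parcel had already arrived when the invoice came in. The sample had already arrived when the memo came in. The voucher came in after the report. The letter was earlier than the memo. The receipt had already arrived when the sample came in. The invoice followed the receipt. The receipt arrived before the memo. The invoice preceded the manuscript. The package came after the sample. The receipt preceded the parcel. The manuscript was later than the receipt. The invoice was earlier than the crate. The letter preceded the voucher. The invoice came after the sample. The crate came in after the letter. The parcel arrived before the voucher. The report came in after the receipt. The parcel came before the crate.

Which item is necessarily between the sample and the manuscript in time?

the invoice

Tracing the constraints gives the sample → the invoice → the manuscript, so the invoice sits after the sample and before the manuscript.
No other item is forced both after the sample and before the manuscript.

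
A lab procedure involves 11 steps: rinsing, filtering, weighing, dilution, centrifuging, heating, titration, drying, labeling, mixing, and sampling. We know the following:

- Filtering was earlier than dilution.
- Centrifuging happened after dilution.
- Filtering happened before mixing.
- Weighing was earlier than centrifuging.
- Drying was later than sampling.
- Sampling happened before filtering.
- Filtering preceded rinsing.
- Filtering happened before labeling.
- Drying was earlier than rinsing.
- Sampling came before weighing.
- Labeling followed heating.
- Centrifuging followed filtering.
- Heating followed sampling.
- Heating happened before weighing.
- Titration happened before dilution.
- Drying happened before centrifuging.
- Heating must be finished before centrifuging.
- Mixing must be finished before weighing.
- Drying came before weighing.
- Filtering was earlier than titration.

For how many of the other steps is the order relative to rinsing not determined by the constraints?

Forced before rinsing: drying, filtering, and sampling.
That leaves centrifuging, dilution, heating, labeling, mixing, titration, and weighing with no forced order relative to rinsing — 7.

7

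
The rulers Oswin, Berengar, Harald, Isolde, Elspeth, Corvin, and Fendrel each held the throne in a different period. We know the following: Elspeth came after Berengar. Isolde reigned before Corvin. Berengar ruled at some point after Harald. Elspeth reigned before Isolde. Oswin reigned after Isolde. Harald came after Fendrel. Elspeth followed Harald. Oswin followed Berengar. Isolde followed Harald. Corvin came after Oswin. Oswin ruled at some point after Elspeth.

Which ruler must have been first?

Fendrel

Fendrel has a chain of constraints placing them before every other ruler, so Fendrel must be first.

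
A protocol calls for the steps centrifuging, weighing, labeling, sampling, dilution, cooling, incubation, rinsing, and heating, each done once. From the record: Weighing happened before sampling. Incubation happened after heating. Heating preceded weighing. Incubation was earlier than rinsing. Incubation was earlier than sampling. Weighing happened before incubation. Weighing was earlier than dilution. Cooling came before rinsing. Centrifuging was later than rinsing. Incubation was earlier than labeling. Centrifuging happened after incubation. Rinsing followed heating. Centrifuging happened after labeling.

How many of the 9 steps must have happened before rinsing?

Directly stated before rinsing: cooling, heating, and incubation.
Weighing reaches rinsing via weighing → incubation → rinsing.
No chain forces sampling (or any of the others) ahead of rinsing.
That's cooling, heating, incubation, and weighing — 4 in all.

4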